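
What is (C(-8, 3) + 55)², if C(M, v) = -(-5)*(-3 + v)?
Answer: 3025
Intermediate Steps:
C(M, v) = -15 + 5*v (C(M, v) = -(15 - 5*v) = -15 + 5*v)
(C(-8, 3) + 55)² = ((-15 + 5*3) + 55)² = ((-15 + 15) + 55)² = (0 + 55)² = 55² = 3025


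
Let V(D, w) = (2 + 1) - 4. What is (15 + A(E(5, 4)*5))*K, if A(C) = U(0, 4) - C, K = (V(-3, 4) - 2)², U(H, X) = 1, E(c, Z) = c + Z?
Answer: -261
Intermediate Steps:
E(c, Z) = Z + c
V(D, w) = -1 (V(D, w) = 3 - 4 = -1)
K = 9 (K = (-1 - 2)² = (-3)² = 9)
A(C) = 1 - C
(15 + A(E(5, 4)*5))*K = (15 + (1 - (4 + 5)*5))*9 = (15 + (1 - 9*5))*9 = (15 + (1 - 1*45))*9 = (15 + (1 - 45))*9 = (15 - 44)*9 = -29*9 = -261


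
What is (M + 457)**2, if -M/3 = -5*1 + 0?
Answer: 222784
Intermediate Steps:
M = 15 (M = -3*(-5*1 + 0) = -3*(-5 + 0) = -3*(-5) = 15)
(M + 457)**2 = (15 + 457)**2 = 472**2 = 222784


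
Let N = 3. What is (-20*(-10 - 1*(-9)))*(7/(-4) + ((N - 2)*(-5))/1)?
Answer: -135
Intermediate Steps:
(-20*(-10 - 1*(-9)))*(7/(-4) + ((N - 2)*(-5))/1) = (-20*(-10 - 1*(-9)))*(7/(-4) + ((3 - 2)*(-5))/1) = (-20*(-10 + 9))*(7*(-¼) + (1*(-5))*1) = (-20*(-1))*(-7/4 - 5*1) = 20*(-7/4 - 5) = 20*(-27/4) = -135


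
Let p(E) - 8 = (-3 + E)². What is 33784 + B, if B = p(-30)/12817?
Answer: 433010625/12817 ≈ 33784.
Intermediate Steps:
p(E) = 8 + (-3 + E)²
B = 1097/12817 (B = (8 + (-3 - 30)²)/12817 = (8 + (-33)²)*(1/12817) = (8 + 1089)*(1/12817) = 1097*(1/12817) = 1097/12817 ≈ 0.085589)
33784 + B = 33784 + 1097/12817 = 433010625/12817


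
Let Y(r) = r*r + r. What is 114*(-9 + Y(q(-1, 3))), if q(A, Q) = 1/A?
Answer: -1026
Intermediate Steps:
Y(r) = r + r**2 (Y(r) = r**2 + r = r + r**2)
114*(-9 + Y(q(-1, 3))) = 114*(-9 + (1 + 1/(-1))/(-1)) = 114*(-9 - (1 - 1)) = 114*(-9 - 1*0) = 114*(-9 + 0) = 114*(-9) = -1026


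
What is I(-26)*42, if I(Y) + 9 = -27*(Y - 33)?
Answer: 66528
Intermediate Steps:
I(Y) = 882 - 27*Y (I(Y) = -9 - 27*(Y - 33) = -9 - 27*(-33 + Y) = -9 + (891 - 27*Y) = 882 - 27*Y)
I(-26)*42 = (882 - 27*(-26))*42 = (882 + 702)*42 = 1584*42 = 66528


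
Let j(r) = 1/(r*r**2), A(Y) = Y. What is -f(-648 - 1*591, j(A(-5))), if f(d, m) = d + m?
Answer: 154876/125 ≈ 1239.0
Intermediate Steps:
j(r) = r**(-3) (j(r) = 1/(r**3) = r**(-3))
-f(-648 - 1*591, j(A(-5))) = -((-648 - 1*591) + (-5)**(-3)) = -((-648 - 591) - 1/125) = -(-1239 - 1/125) = -1*(-154876/125) = 154876/125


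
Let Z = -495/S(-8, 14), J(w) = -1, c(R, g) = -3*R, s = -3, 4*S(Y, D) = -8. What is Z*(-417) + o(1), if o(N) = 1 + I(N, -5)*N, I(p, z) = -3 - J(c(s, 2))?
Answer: -206417/2 ≈ -1.0321e+5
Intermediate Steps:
S(Y, D) = -2 (S(Y, D) = (¼)*(-8) = -2)
I(p, z) = -2 (I(p, z) = -3 - 1*(-1) = -3 + 1 = -2)
o(N) = 1 - 2*N
Z = 495/2 (Z = -495/(-2) = -495*(-½) = 495/2 ≈ 247.50)
Z*(-417) + o(1) = (495/2)*(-417) + (1 - 2*1) = -206415/2 + (1 - 2) = -206415/2 - 1 = -206417/2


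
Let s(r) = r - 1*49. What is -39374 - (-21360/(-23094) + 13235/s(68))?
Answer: -2930469149/73131 ≈ -40072.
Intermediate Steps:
s(r) = -49 + r (s(r) = r - 49 = -49 + r)
-39374 - (-21360/(-23094) + 13235/s(68)) = -39374 - (-21360/(-23094) + 13235/(-49 + 68)) = -39374 - (-21360*(-1/23094) + 13235/19) = -39374 - (3560/3849 + 13235*(1/19)) = -39374 - (3560/3849 + 13235/19) = -39374 - 1*51009155/73131 = -39374 - 51009155/73131 = -2930469149/73131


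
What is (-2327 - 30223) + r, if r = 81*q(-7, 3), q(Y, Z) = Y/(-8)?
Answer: -259833/8 ≈ -32479.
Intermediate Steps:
q(Y, Z) = -Y/8 (q(Y, Z) = Y*(-1/8) = -Y/8)
r = 567/8 (r = 81*(-1/8*(-7)) = 81*(7/8) = 567/8 ≈ 70.875)
(-2327 - 30223) + r = (-2327 - 30223) + 567/8 = -32550 + 567/8 = -259833/8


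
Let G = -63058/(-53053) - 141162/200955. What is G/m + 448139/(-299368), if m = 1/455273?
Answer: 2587451285216044427/11690995474840 ≈ 2.2132e+5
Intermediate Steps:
m = 1/455273 ≈ 2.1965e-6
G = 1727584268/3553755205 (G = -63058*(-1/53053) - 141162*1/200955 = 63058/53053 - 47054/66985 = 1727584268/3553755205 ≈ 0.48613)
G/m + 448139/(-299368) = 1727584268/(3553755205*(1/455273)) + 448139/(-299368) = (1727584268/3553755205)*455273 + 448139*(-1/299368) = 8643104092804/39052255 - 448139/299368 = 2587451285216044427/11690995474840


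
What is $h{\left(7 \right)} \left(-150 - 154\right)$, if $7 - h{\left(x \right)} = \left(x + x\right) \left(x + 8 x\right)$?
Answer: $266000$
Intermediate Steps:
$h{\left(x \right)} = 7 - 18 x^{2}$ ($h{\left(x \right)} = 7 - \left(x + x\right) \left(x + 8 x\right) = 7 - 2 x 9 x = 7 - 18 x^{2}$)
$h{\left(7 \right)} \left(-150 - 154\right) = \left(7 - 18 \cdot 7^{2}\right) \left(-150 - 154\right) = \left(7 - 882\right) \left(-304\right) = \left(-875\right) \left(-304\right) = 266000$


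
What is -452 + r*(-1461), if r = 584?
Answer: -853676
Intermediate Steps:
-452 + r*(-1461) = -452 + 584*(-1461) = -452 - 853224 = -853676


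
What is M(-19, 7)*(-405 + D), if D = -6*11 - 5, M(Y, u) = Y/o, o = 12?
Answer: 2261/3 ≈ 753.67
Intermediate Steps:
M(Y, u) = Y/12
D = -71 (D = -66 - 5 = -71)
M(-19, 7)*(-405 + D) = ((1/12)*(-19))*(-405 - 71) = -19/12*(-476) = 2261/3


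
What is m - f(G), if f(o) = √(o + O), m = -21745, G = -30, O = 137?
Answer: -21745 - √107 ≈ -21755.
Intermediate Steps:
f(o) = √(137 + o) (f(o) = √(o + 137) = √(137 + o))
m - f(G) = -21745 - √(137 - 30) = -21745 - √107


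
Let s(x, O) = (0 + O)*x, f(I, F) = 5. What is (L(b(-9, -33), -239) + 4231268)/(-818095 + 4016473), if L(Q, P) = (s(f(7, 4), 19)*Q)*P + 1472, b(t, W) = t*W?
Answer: -2510645/3198378 ≈ -0.78497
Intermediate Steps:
b(t, W) = W*t
s(x, O) = O*x
L(Q, P) = 1472 + 95*P*Q (L(Q, P) = ((19*5)*Q)*P + 1472 = (95*Q)*P + 1472 = 95*P*Q + 1472 = 1472 + 95*P*Q)
(L(b(-9, -33), -239) + 4231268)/(-818095 + 4016473) = ((1472 + 95*(-239)*(-33*(-9))) + 4231268)/(-818095 + 4016473) = ((1472 + 95*(-239)*297) + 4231268)/3198378 = ((1472 - 6743385) + 4231268)*(1/3198378) = (-6741913 + 4231268)*(1/3198378) = -2510645*1/3198378 = -2510645/3198378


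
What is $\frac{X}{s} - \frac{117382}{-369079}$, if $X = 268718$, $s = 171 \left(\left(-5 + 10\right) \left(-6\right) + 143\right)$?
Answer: $\frac{101446343108}{7131713517} \approx 14.225$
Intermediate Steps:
$s = 19323$ ($s = 171 \left(5 \left(-6\right) + 143\right) = 171 \left(-30 + 143\right) = 171 \cdot 113 = 19323$)
$\frac{X}{s} - \frac{117382}{-369079} = \frac{268718}{19323} - \frac{117382}{-369079} = 268718 \cdot \frac{1}{19323} - - \frac{117382}{369079} = \frac{268718}{19323} + \frac{117382}{369079} = \frac{101446343108}{7131713517}$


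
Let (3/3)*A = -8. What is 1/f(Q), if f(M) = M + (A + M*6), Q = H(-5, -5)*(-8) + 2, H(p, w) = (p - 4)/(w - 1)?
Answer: -1/78 ≈ -0.012821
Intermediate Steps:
A = -8
H(p, w) = (-4 + p)/(-1 + w)
Q = -10 (Q = ((-4 - 5)/(-1 - 5))*(-8) + 2 = (-9/(-6))*(-8) + 2 = -⅙*(-9)*(-8) + 2 = (3/2)*(-8) + 2 = -12 + 2 = -10)
f(M) = -8 + 7*M (f(M) = M + (-8 + M*6) = M + (-8 + 6*M) = -8 + 7*M)
1/f(Q) = 1/(-8 + 7*(-10)) = 1/(-8 - 70) = 1/(-78) = -1/78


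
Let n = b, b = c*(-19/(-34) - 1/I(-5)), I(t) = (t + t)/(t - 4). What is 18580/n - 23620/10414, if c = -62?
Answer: 4101090360/4681093 ≈ 876.10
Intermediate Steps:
I(t) = 2*t/(-4 + t) (I(t) = (2*t)/(-4 + t) = 2*t/(-4 + t))
b = 1798/85 (b = -62*(-19/(-34) - 1/(2*(-5)/(-4 - 5))) = -62*(-19*(-1/34) - 1/(2*(-5)/(-9))) = -62*(19/34 - 1/(2*(-5)*(-⅑))) = -62*(19/34 - 1/10/9) = -62*(19/34 - 1*9/10) = -62*(19/34 - 9/10) = -62*(-29/85) = 1798/85 ≈ 21.153)
n = 1798/85 ≈ 21.153
18580/n - 23620/10414 = 18580/(1798/85) - 23620/10414 = 18580*(85/1798) - 23620*1/10414 = 789650/899 - 11810/5207 = 4101090360/4681093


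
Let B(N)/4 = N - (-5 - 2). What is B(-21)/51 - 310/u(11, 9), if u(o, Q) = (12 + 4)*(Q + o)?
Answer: -3373/1632 ≈ -2.0668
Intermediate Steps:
u(o, Q) = 16*Q + 16*o (u(o, Q) = 16*(Q + o) = 16*Q + 16*o)
B(N) = 28 + 4*N (B(N) = 4*(N - (-5 - 2)) = 4*(N - 1*(-7)) = 4*(N + 7) = 4*(7 + N) = 28 + 4*N)
B(-21)/51 - 310/u(11, 9) = (28 + 4*(-21))/51 - 310/(16*9 + 16*11) = (28 - 84)*(1/51) - 310/(144 + 176) = -56*1/51 - 310/320 = -56/51 - 310*1/320 = -56/51 - 31/32 = -3373/1632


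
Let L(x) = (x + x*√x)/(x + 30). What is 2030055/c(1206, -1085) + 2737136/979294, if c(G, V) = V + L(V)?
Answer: 17*(-12319009748683*I + 17469368*√1085)/(106253399*(√1085 + 1054*I)) ≈ -1868.2 - 58.471*I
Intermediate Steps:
L(x) = (x + x^(3/2))/(30 + x)
c(G, V) = V + (V + V^(3/2))/(30 + V)
2030055/c(1206, -1085) + 2737136/979294 = 2030055/(((-1085 + (-1085)^(3/2) - 1085*(30 - 1085))/(30 - 1085))) + 2737136/979294 = 2030055/(((-1085 - 1085*I*√1085 - 1085*(-1055))/(-1055))) + 2737136*(1/979294) = 2030055/((-(-1085 - 1085*I*√1085 + 1144675)/1055)) + 1368568/489647 = 2030055/((-(1143590 - 1085*I*√1085)/1055)) + 1368568/489647 = 2030055/(-228718/211 + 217*I*√1085/211) + 1368568/489647 = 1368568/489647 + 2030055/(-228718/211 + 217*I*√1085/211)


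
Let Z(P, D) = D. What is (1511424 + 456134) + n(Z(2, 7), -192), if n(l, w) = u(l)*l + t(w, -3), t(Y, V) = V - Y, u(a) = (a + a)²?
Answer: 1969119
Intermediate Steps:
u(a) = 4*a² (u(a) = (2*a)² = 4*a²)
n(l, w) = -3 - w + 4*l³ (n(l, w) = (4*l²)*l + (-3 - w) = 4*l³ + (-3 - w) = -3 - w + 4*l³)
(1511424 + 456134) + n(Z(2, 7), -192) = (1511424 + 456134) + (-3 - 1*(-192) + 4*7³) = 1967558 + (-3 + 192 + 4*343) = 1967558 + (-3 + 192 + 1372) = 1967558 + 1561 = 1969119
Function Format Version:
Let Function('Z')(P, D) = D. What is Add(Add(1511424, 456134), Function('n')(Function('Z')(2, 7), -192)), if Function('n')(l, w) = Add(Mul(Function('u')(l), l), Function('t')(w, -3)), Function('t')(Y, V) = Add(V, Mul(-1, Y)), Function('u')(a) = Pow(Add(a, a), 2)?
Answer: 1969119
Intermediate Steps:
Function('u')(a) = Mul(4, Pow(a, 2)) (Function('u')(a) = Pow(Mul(2, a), 2) = Mul(4, Pow(a, 2)))
Function('n')(l, w) = Add(-3, Mul(-1, w), Mul(4, Pow(l, 3))) (Function('n')(l, w) = Add(Mul(Mul(4, Pow(l, 2)), l), Add(-3, Mul(-1, w))) = Add(Mul(4, Pow(l, 3)), Add(-3, Mul(-1, w))) = Add(-3, Mul(-1, w), Mul(4, Pow(l, 3))))
Add(Add(1511424, 456134), Function('n')(Function('Z')(2, 7), -192)) = Add(Add(1511424, 456134), Add(-3, Mul(-1, -192), Mul(4, Pow(7, 3)))) = Add(1967558, Add(-3, 192, Mul(4, 343))) = Add(1967558, Add(-3, 192, 1372)) = Add(1967558, 1561) = 1969119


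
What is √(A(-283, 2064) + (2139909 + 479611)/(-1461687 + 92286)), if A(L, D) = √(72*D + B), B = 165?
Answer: √(-3587173307520 + 1875259098801*√148773)/1369401 ≈ 19.591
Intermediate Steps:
A(L, D) = √(165 + 72*D) (A(L, D) = √(72*D + 165) = √(165 + 72*D))
√(A(-283, 2064) + (2139909 + 479611)/(-1461687 + 92286)) = √(√(165 + 72*2064) + (2139909 + 479611)/(-1461687 + 92286)) = √(√(165 + 148608) + 2619520/(-1369401)) = √(√148773 + 2619520*(-1/1369401)) = √(√148773 - 2619520/1369401) = √(-2619520/1369401 + √148773)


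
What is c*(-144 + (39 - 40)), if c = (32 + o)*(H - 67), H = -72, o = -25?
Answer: 141085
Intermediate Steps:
c = -973 (c = (32 - 25)*(-72 - 67) = 7*(-139) = -973)
c*(-144 + (39 - 40)) = -973*(-144 + (39 - 40)) = -973*(-144 - 1) = -973*(-145) = 141085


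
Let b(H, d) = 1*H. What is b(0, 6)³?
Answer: 0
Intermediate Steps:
b(H, d) = H
b(0, 6)³ = 0³ = 0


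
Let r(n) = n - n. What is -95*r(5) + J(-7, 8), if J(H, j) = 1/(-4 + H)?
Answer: -1/11 ≈ -0.090909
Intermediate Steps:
r(n) = 0
-95*r(5) + J(-7, 8) = -95*0 + 1/(-4 - 7) = 0 + 1/(-11) = 0 - 1/11 = -1/11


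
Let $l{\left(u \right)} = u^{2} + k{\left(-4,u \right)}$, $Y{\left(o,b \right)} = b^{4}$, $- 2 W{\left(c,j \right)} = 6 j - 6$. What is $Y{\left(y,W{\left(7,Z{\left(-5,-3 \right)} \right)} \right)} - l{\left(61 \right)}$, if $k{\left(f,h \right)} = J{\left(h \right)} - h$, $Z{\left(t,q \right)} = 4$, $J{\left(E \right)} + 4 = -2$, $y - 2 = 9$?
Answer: $2907$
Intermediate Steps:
$y = 11$ ($y = 2 + 9 = 11$)
$J{\left(E \right)} = -6$ ($J{\left(E \right)} = -4 - 2 = -6$)
$W{\left(c,j \right)} = 3 - 3 j$ ($W{\left(c,j \right)} = - \frac{6 j - 6}{2} = - \frac{-6 + 6 j}{2} = 3 - 3 j$)
$k{\left(f,h \right)} = -6 - h$
$l{\left(u \right)} = -6 + u^{2} - u$ ($l{\left(u \right)} = u^{2} - \left(6 + u\right) = -6 + u^{2} - u$)
$Y{\left(y,W{\left(7,Z{\left(-5,-3 \right)} \right)} \right)} - l{\left(61 \right)} = \left(3 - 12\right)^{4} - \left(-6 + 61^{2} - 61\right) = \left(3 - 12\right)^{4} - \left(-6 + 3721 - 61\right) = \left(-9\right)^{4} - 3654 = 6561 - 3654 = 2907$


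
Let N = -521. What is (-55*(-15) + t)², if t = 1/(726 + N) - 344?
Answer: 9723143236/42025 ≈ 2.3137e+5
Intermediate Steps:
t = -70519/205 (t = 1/(726 - 521) - 344 = 1/205 - 344 = -70519/205 ≈ -344.00)
(-55*(-15) + t)² = (-55*(-15) - 70519/205)² = (825 - 70519/205)² = (98606/205)² = 9723143236/42025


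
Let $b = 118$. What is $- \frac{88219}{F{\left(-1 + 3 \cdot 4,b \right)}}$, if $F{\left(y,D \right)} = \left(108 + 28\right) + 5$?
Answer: $- \frac{1877}{3} \approx -625.67$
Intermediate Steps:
$F{\left(y,D \right)} = 141$ ($F{\left(y,D \right)} = 136 + 5 = 141$)
$- \frac{88219}{F{\left(-1 + 3 \cdot 4,b \right)}} = - \frac{88219}{141} = \left(-88219\right) \frac{1}{141} = - \frac{1877}{3}$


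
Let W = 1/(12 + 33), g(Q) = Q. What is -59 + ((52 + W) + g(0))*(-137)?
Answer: -323372/45 ≈ -7186.0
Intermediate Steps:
W = 1/45 ≈ 0.022222
-59 + ((52 + W) + g(0))*(-137) = -59 + ((52 + 1/45) + 0)*(-137) = -59 + (2341/45 + 0)*(-137) = -59 + (2341/45)*(-137) = -59 - 320717/45 = -323372/45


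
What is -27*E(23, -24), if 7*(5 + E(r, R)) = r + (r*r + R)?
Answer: -13311/7 ≈ -1901.6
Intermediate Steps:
E(r, R) = -5 + R/7 + r/7 + r²/7 (E(r, R) = -5 + (r + (r*r + R))/7 = -5 + (r + (r² + R))/7 = -5 + (r + (R + r²))/7 = -5 + (R + r + r²)/7 = -5 + (R/7 + r/7 + r²/7) = -5 + R/7 + r/7 + r²/7)
-27*E(23, -24) = -27*(-5 + (⅐)*(-24) + (⅐)*23 + (⅐)*23²) = -27*(-5 - 24/7 + 23/7 + (⅐)*529) = -27*(-5 - 24/7 + 23/7 + 529/7) = -27*493/7 = -13311/7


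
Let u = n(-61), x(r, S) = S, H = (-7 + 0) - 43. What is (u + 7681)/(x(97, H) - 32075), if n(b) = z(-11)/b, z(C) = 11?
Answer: -93706/391925 ≈ -0.23909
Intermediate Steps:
H = -50 (H = -7 - 43 = -50)
n(b) = 11/b
u = -11/61 (u = 11/(-61) = 11*(-1/61) = -11/61 ≈ -0.18033)
(u + 7681)/(x(97, H) - 32075) = (-11/61 + 7681)/(-50 - 32075) = (468530/61)/(-32125) = (468530/61)*(-1/32125) = -93706/391925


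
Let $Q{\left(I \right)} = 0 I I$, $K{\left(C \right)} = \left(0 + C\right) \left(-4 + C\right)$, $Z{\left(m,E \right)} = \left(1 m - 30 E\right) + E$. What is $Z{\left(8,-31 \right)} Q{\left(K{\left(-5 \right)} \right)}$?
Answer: $0$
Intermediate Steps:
$Z{\left(m,E \right)} = m - 29 E$ ($Z{\left(m,E \right)} = \left(m - 30 E\right) + E = m - 29 E$)
$K{\left(C \right)} = C \left(-4 + C\right)$
$Q{\left(I \right)} = 0$ ($Q{\left(I \right)} = 0 I = 0$)
$Z{\left(8,-31 \right)} Q{\left(K{\left(-5 \right)} \right)} = \left(8 - -899\right) 0 = \left(8 + 899\right) 0 = 907 \cdot 0 = 0$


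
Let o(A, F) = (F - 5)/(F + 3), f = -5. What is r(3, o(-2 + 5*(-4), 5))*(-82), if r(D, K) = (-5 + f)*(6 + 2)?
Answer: 6560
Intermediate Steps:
o(A, F) = (-5 + F)/(3 + F)
r(D, K) = -80 (r(D, K) = (-5 - 5)*(6 + 2) = -10*8 = -80)
r(3, o(-2 + 5*(-4), 5))*(-82) = -80*(-82) = 6560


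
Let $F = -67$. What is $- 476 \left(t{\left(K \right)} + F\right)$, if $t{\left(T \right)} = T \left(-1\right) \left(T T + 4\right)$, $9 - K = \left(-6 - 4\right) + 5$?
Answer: $1364692$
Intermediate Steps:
$K = 14$ ($K = 9 - \left(\left(-6 - 4\right) + 5\right) = 9 - \left(-10 + 5\right) = 9 - -5 = 9 + 5 = 14$)
$t{\left(T \right)} = - T \left(4 + T^{2}\right)$ ($t{\left(T \right)} = - T \left(T^{2} + 4\right) = - T \left(4 + T^{2}\right)$)
$- 476 \left(t{\left(K \right)} + F\right) = - 476 \left(\left(-1\right) 14 \left(4 + 14^{2}\right) - 67\right) = - 476 \left(\left(-1\right) 14 \left(4 + 196\right) - 67\right) = - 476 \left(\left(-1\right) 14 \cdot 200 - 67\right) = - 476 \left(-2800 - 67\right) = \left(-476\right) \left(-2867\right) = 1364692$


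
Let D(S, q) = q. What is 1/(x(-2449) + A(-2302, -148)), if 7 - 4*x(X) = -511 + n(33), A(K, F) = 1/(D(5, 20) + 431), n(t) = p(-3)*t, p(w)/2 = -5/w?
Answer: 451/46003 ≈ 0.0098037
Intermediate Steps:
p(w) = -10/w (p(w) = 2*(-5/w) = -10/w)
n(t) = 10*t/3 (n(t) = (-10/(-3))*t = (-10*(-⅓))*t = 10*t/3)
A(K, F) = 1/451 (A(K, F) = 1/(20 + 431) = 1/451)
x(X) = 102 (x(X) = 7/4 - (-511 + (10/3)*33)/4 = 7/4 - (-511 + 110)/4 = 7/4 - ¼*(-401) = 7/4 + 401/4 = 102)
1/(x(-2449) + A(-2302, -148)) = 1/(102 + 1/451) = 1/(46003/451) = 451/46003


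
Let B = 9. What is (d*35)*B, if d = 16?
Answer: 5040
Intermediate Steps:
(d*35)*B = (16*35)*9 = 560*9 = 5040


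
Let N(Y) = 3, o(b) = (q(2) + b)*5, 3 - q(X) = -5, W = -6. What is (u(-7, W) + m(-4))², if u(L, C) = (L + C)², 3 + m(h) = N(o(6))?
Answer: 28561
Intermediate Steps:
q(X) = 8 (q(X) = 3 - 1*(-5) = 3 + 5 = 8)
o(b) = 40 + 5*b (o(b) = (8 + b)*5 = 40 + 5*b)
m(h) = 0 (m(h) = -3 + 3 = 0)
u(L, C) = (C + L)²
(u(-7, W) + m(-4))² = ((-6 - 7)² + 0)² = ((-13)² + 0)² = (169 + 0)² = 169² = 28561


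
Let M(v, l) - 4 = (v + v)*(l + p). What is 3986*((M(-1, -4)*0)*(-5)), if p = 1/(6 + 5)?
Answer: 0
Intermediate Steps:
p = 1/11 ≈ 0.090909
M(v, l) = 4 + 2*v*(1/11 + l) (M(v, l) = 4 + (v + v)*(l + 1/11) = 4 + (2*v)*(1/11 + l) = 4 + 2*v*(1/11 + l))
3986*((M(-1, -4)*0)*(-5)) = 3986*(((4 + (2/11)*(-1) + 2*(-4)*(-1))*0)*(-5)) = 3986*(((4 - 2/11 + 8)*0)*(-5)) = 3986*(((130/11)*0)*(-5)) = 3986*(0*(-5)) = 3986*0 = 0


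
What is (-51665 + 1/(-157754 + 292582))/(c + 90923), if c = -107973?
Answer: 6965888619/2298817400 ≈ 3.0302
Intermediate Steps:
(-51665 + 1/(-157754 + 292582))/(c + 90923) = (-51665 + 1/(-157754 + 292582))/(-107973 + 90923) = (-51665 + 1/134828)/(-17050) = (-51665 + 1/134828)*(-1/17050) = -6965888619/134828*(-1/17050) = 6965888619/2298817400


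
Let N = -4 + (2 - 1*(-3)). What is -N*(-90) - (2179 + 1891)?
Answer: -3980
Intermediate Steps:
N = 1 (N = -4 + (2 + 3) = -4 + 5 = 1)
-N*(-90) - (2179 + 1891) = -(-90) - (2179 + 1891) = -1*(-90) - 1*4070 = 90 - 4070 = -3980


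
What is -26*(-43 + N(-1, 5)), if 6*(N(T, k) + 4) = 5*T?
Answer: 3731/3 ≈ 1243.7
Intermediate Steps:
N(T, k) = -4 + 5*T/6 (N(T, k) = -4 + (5*T)/6 = -4 + 5*T/6)
-26*(-43 + N(-1, 5)) = -26*(-43 + (-4 + (5/6)*(-1))) = -26*(-43 + (-4 - 5/6)) = -26*(-43 - 29/6) = -26*(-287/6) = 3731/3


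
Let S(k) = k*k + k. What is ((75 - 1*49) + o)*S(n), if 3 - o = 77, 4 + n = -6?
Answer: -4320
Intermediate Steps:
n = -10 (n = -4 - 6 = -10)
S(k) = k + k**2 (S(k) = k**2 + k = k + k**2)
o = -74 (o = 3 - 1*77 = 3 - 77 = -74)
((75 - 1*49) + o)*S(n) = ((75 - 1*49) - 74)*(-10*(1 - 10)) = ((75 - 49) - 74)*(-10*(-9)) = (26 - 74)*90 = -48*90 = -4320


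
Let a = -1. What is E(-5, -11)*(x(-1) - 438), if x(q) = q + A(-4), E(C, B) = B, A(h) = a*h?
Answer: 4785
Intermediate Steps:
A(h) = -h
x(q) = 4 + q (x(q) = q - 1*(-4) = q + 4 = 4 + q)
E(-5, -11)*(x(-1) - 438) = -11*((4 - 1) - 438) = -11*(3 - 438) = -11*(-435) = 4785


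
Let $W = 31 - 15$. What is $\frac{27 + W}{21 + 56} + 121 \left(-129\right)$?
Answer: $- \frac{1201850}{77} \approx -15608.0$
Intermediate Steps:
$W = 16$
$\frac{27 + W}{21 + 56} + 121 \left(-129\right) = \frac{27 + 16}{21 + 56} + 121 \left(-129\right) = \frac{43}{77} - 15609 = - \frac{1201850}{77}$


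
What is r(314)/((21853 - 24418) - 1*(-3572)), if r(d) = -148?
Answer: -148/1007 ≈ -0.14697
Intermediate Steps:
r(314)/((21853 - 24418) - 1*(-3572)) = -148/((21853 - 24418) - 1*(-3572)) = -148/(-2565 + 3572) = -148/1007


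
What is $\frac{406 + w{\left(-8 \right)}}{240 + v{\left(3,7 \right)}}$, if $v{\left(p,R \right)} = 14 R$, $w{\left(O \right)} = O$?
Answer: $\frac{199}{169} \approx 1.1775$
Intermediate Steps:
$\frac{406 + w{\left(-8 \right)}}{240 + v{\left(3,7 \right)}} = \frac{406 - 8}{240 + 14 \cdot 7} = \frac{398}{240 + 98} = \frac{398}{338} = 398 \cdot \frac{1}{338} = \frac{199}{169}$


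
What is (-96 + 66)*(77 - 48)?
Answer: -870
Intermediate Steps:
(-96 + 66)*(77 - 48) = -30*29 = -870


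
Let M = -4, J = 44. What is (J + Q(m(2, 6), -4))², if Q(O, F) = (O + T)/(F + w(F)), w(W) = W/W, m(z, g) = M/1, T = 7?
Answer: 1849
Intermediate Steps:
m(z, g) = -4 (m(z, g) = -4/1 = -4*1 = -4)
w(W) = 1
Q(O, F) = (7 + O)/(1 + F) (Q(O, F) = (O + 7)/(F + 1) = (7 + O)/(1 + F))
(J + Q(m(2, 6), -4))² = (44 + (7 - 4)/(1 - 4))² = (44 + 3/(-3))² = (44 - ⅓*3)² = (44 - 1)² = 43² = 1849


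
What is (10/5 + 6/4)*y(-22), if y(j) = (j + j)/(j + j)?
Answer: 7/2 ≈ 3.5000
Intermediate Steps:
y(j) = 1 (y(j) = (2*j)/((2*j)) = (1/(2*j))*(2*j) = 1)
(10/5 + 6/4)*y(-22) = (10/5 + 6/4)*1 = (10*(1/5) + 6*(1/4))*1 = (2 + 3/2)*1 = (7/2)*1 = 7/2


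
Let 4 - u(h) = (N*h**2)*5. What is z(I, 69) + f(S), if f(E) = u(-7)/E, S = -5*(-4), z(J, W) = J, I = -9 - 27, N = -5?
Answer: 509/20 ≈ 25.450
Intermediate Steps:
I = -36
u(h) = 4 + 25*h**2 (u(h) = 4 - (-5*h**2)*5 = 4 - (-25)*h**2 = 4 + 25*h**2)
S = 20
f(E) = 1229/E (f(E) = (4 + 25*(-7)**2)/E = (4 + 25*49)/E = (4 + 1225)/E = 1229/E)
z(I, 69) + f(S) = -36 + 1229/20 = 509/20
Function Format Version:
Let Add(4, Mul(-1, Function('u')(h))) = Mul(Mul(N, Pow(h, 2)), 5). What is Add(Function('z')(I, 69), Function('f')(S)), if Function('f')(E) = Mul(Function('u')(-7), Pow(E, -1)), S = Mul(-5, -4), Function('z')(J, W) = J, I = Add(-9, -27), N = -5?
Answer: Rational(509, 20) ≈ 25.450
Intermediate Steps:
I = -36
Function('u')(h) = Add(4, Mul(25, Pow(h, 2))) (Function('u')(h) = Add(4, Mul(-1, Mul(Mul(-5, Pow(h, 2)), 5))) = Add(4, Mul(-1, Mul(-25, Pow(h, 2)))) = Add(4, Mul(25, Pow(h, 2))))
S = 20
Function('f')(E) = Mul(1229, Pow(E, -1)) (Function('f')(E) = Mul(Add(4, Mul(25, Pow(-7, 2))), Pow(E, -1)) = Mul(Add(4, Mul(25, 49)), Pow(E, -1)) = Mul(Add(4, 1225), Pow(E, -1)) = Mul(1229, Pow(E, -1)))
Add(Function('z')(I, 69), Function('f')(S)) = Add(-36, Mul(1229, Pow(20, -1))) = Add(-36, Mul(1229, Rational(1, 20))) = Add(-36, Rational(1229, 20)) = Rational(509, 20)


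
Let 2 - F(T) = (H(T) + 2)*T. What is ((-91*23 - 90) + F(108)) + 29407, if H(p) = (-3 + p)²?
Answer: -1163690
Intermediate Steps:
F(T) = 2 - T*(2 + (-3 + T)²) (F(T) = 2 - ((-3 + T)² + 2)*T = 2 - (2 + (-3 + T)²)*T = 2 - T*(2 + (-3 + T)²))
((-91*23 - 90) + F(108)) + 29407 = ((-91*23 - 90) + (2 - 2*108 - 1*108*(-3 + 108)²)) + 29407 = ((-2093 - 90) + (2 - 216 - 1*108*105²)) + 29407 = (-2183 + (2 - 216 - 1*108*11025)) + 29407 = (-2183 + (2 - 216 - 1190700)) + 29407 = (-2183 - 1190914) + 29407 = -1193097 + 29407 = -1163690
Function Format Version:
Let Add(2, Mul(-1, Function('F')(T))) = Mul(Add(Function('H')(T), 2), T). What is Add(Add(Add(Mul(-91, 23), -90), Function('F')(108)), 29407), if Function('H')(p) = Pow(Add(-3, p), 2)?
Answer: -1163690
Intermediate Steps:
Function('F')(T) = Add(2, Mul(-1, T, Add(2, Pow(Add(-3, T), 2)))) (Function('F')(T) = Add(2, Mul(-1, Mul(Add(Pow(Add(-3, T), 2), 2), T))) = Add(2, Mul(-1, Mul(Add(2, Pow(Add(-3, T), 2)), T))) = Add(2, Mul(-1, Mul(T, Add(2, Pow(Add(-3, T), 2))))) = Add(2, Mul(-1, T, Add(2, Pow(Add(-3, T), 2)))))
Add(Add(Add(Mul(-91, 23), -90), Function('F')(108)), 29407) = Add(Add(Add(Mul(-91, 23), -90), Add(2, Mul(-2, 108), Mul(-1, 108, Pow(Add(-3, 108), 2)))), 29407) = Add(Add(Add(-2093, -90), Add(2, -216, Mul(-1, 108, Pow(105, 2)))), 29407) = Add(Add(-2183, Add(2, -216, Mul(-1, 108, 11025))), 29407) = Add(Add(-2183, Add(2, -216, -1190700)), 29407) = Add(Add(-2183, -1190914), 29407) = Add(-1193097, 29407) = -1163690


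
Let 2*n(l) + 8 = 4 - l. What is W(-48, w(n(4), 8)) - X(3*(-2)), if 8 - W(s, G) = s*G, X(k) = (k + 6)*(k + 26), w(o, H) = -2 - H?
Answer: -472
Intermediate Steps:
n(l) = -2 - l/2 (n(l) = -4 + (4 - l)/2 = -4 + (2 - l/2) = -2 - l/2)
X(k) = (6 + k)*(26 + k)
W(s, G) = 8 - G*s (W(s, G) = 8 - s*G = 8 - G*s)
W(-48, w(n(4), 8)) - X(3*(-2)) = (8 - 1*(-2 - 1*8)*(-48)) - (156 + (3*(-2))**2 + 32*(3*(-2))) = (8 - 1*(-2 - 8)*(-48)) - (156 + (-6)**2 + 32*(-6)) = (8 - 1*(-10)*(-48)) - (156 + 36 - 192) = (8 - 480) - 1*0 = -472 + 0 = -472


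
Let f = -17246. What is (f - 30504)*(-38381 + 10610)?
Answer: 1326065250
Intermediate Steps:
(f - 30504)*(-38381 + 10610) = (-17246 - 30504)*(-38381 + 10610) = -47750*(-27771) = 1326065250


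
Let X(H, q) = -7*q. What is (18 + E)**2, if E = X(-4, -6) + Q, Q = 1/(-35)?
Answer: 4405801/1225 ≈ 3596.6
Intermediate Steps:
Q = -1/35 ≈ -0.028571
E = 1469/35 (E = -7*(-6) - 1/35 = 42 - 1/35 = 1469/35 ≈ 41.971)
(18 + E)**2 = (18 + 1469/35)**2 = (2099/35)**2 = 4405801/1225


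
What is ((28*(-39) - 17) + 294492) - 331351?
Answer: -37968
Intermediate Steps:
((28*(-39) - 17) + 294492) - 331351 = ((-1092 - 17) + 294492) - 331351 = (-1109 + 294492) - 331351 = 293383 - 331351 = -37968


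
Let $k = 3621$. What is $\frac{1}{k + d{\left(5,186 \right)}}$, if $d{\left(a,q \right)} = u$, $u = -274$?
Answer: $\frac{1}{3347} \approx 0.00029877$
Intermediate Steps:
$d{\left(a,q \right)} = -274$
$\frac{1}{k + d{\left(5,186 \right)}} = \frac{1}{3621 - 274} = \frac{1}{3347}$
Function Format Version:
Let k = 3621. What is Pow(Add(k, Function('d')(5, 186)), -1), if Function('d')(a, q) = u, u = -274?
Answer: Rational(1, 3347) ≈ 0.00029877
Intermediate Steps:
Function('d')(a, q) = -274
Pow(Add(k, Function('d')(5, 186)), -1) = Pow(Add(3621, -274), -1) = Pow(3347, -1) = Rational(1, 3347)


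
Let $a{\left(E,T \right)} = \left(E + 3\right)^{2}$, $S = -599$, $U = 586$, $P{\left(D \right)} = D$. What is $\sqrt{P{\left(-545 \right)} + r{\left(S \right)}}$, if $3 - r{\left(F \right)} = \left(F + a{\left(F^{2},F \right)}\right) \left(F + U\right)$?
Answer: $3 \sqrt{185958225231} \approx 1.2937 \cdot 10^{6}$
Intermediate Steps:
$a{\left(E,T \right)} = \left(3 + E\right)^{2}$
$r{\left(F \right)} = 3 - \left(586 + F\right) \left(F + \left(3 + F^{2}\right)^{2}\right)$ ($r{\left(F \right)} = 3 - \left(F + \left(3 + F^{2}\right)^{2}\right) \left(F + 586\right) = 3 - \left(F + \left(3 + F^{2}\right)^{2}\right) \left(586 + F\right) = 3 - \left(586 + F\right) \left(F + \left(3 + F^{2}\right)^{2}\right)$)
$\sqrt{P{\left(-545 \right)} + r{\left(S \right)}} = \sqrt{-545 - \left(7784 - 13 \left(3 + \left(-599\right)^{2}\right)^{2}\right)} = \sqrt{-545 - \left(7784 - 13 \left(3 + 358801\right)^{2}\right)} = \sqrt{-545 - \left(7784 - 1673624035408\right)} = \sqrt{-545 - \left(75441821911560 - 77115445939184\right)} = \sqrt{-545 + \left(3 - 358801 + 351014 - 75441821903776 + 77115445939184\right)} = \sqrt{-545 + 1673624027624} = \sqrt{1673624027079} = 3 \sqrt{185958225231}$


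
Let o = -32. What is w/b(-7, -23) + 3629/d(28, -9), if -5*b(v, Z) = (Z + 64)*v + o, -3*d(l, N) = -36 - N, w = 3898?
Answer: 1333061/2871 ≈ 464.32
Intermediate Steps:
d(l, N) = 12 + N/3 (d(l, N) = -(-36 - N)/3 = 12 + N/3)
b(v, Z) = 32/5 - v*(64 + Z)/5 (b(v, Z) = -((Z + 64)*v - 32)/5 = -((64 + Z)*v - 32)/5 = -(v*(64 + Z) - 32)/5 = -(-32 + v*(64 + Z))/5 = 32/5 - v*(64 + Z)/5)
w/b(-7, -23) + 3629/d(28, -9) = 3898/(32/5 - 64/5*(-7) - 1/5*(-23)*(-7)) + 3629/(12 + (1/3)*(-9)) = 3898/(32/5 + 448/5 - 161/5) + 3629/(12 - 3) = 3898/(319/5) + 3629/9 = 3898*(5/319) + 3629*(1/9) = 19490/319 + 3629/9 = 1333061/2871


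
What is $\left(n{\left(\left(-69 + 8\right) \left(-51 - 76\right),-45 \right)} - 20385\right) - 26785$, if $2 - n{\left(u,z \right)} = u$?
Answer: $-54915$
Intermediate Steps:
$n{\left(u,z \right)} = 2 - u$
$\left(n{\left(\left(-69 + 8\right) \left(-51 - 76\right),-45 \right)} - 20385\right) - 26785 = \left(\left(2 - \left(-69 + 8\right) \left(-51 - 76\right)\right) - 20385\right) - 26785 = \left(\left(2 - \left(-61\right) \left(-127\right)\right) - 20385\right) - 26785 = \left(\left(2 - 7747\right) - 20385\right) - 26785 = \left(-7745 - 20385\right) - 26785 = -28130 - 26785 = -54915$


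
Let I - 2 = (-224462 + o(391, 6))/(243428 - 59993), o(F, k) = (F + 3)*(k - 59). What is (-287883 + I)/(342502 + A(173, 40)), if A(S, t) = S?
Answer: -52807696579/62858588625 ≈ -0.84010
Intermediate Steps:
o(F, k) = (-59 + k)*(3 + F) (o(F, k) = (3 + F)*(-59 + k) = (-59 + k)*(3 + F))
I = 121526/183435 (I = 2 + (-224462 + (-177 - 59*391 + 3*6 + 391*6))/(243428 - 59993) = 2 + (-224462 + (-177 - 23069 + 18 + 2346))/183435 = 2 + (-224462 - 20882)*(1/183435) = 2 - 245344*1/183435 = 2 - 245344/183435 = 121526/183435 ≈ 0.66250)
(-287883 + I)/(342502 + A(173, 40)) = (-287883 + 121526/183435)/(342502 + 173) = -52807696579/183435/342675 = -52807696579/183435*1/342675 = -52807696579/62858588625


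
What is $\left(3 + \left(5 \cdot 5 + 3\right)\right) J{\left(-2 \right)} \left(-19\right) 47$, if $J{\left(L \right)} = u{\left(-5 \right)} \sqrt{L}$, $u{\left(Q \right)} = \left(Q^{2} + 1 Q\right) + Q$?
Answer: $- 415245 i \sqrt{2} \approx - 5.8725 \cdot 10^{5} i$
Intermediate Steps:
$u{\left(Q \right)} = Q^{2} + 2 Q$ ($u{\left(Q \right)} = \left(Q^{2} + Q\right) + Q = \left(Q + Q^{2}\right) + Q = Q^{2} + 2 Q$)
$J{\left(L \right)} = 15 \sqrt{L}$ ($J{\left(L \right)} = - 5 \left(2 - 5\right) \sqrt{L} = \left(-5\right) \left(-3\right) \sqrt{L} = 15 \sqrt{L}$)
$\left(3 + \left(5 \cdot 5 + 3\right)\right) J{\left(-2 \right)} \left(-19\right) 47 = \left(3 + \left(5 \cdot 5 + 3\right)\right) 15 \sqrt{-2} \left(-19\right) 47 = \left(3 + \left(25 + 3\right)\right) 15 i \sqrt{2} \left(-19\right) 47 = \left(3 + 28\right) 15 i \sqrt{2} \left(-19\right) 47 = 31 \cdot 15 i \sqrt{2} \left(-19\right) 47 = 465 i \sqrt{2} \left(-19\right) 47 = - 8835 i \sqrt{2} \cdot 47 = - 415245 i \sqrt{2}$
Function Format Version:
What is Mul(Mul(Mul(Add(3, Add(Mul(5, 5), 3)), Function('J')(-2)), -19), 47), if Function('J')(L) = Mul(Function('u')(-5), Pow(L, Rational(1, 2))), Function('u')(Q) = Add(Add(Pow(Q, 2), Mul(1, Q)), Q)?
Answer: Mul(-415245, I, Pow(2, Rational(1, 2))) ≈ Mul(-5.8725e+5, I)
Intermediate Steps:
Function('u')(Q) = Add(Pow(Q, 2), Mul(2, Q)) (Function('u')(Q) = Add(Add(Pow(Q, 2), Q), Q) = Add(Add(Q, Pow(Q, 2)), Q) = Add(Pow(Q, 2), Mul(2, Q)))
Function('J')(L) = Mul(15, Pow(L, Rational(1, 2))) (Function('J')(L) = Mul(Mul(-5, Add(2, -5)), Pow(L, Rational(1, 2))) = Mul(Mul(-5, -3), Pow(L, Rational(1, 2))) = Mul(15, Pow(L, Rational(1, 2))))
Mul(Mul(Mul(Add(3, Add(Mul(5, 5), 3)), Function('J')(-2)), -19), 47) = Mul(Mul(Mul(Add(3, Add(Mul(5, 5), 3)), Mul(15, Pow(-2, Rational(1, 2)))), -19), 47) = Mul(Mul(Mul(Add(3, Add(25, 3)), Mul(15, Mul(I, Pow(2, Rational(1, 2))))), -19), 47) = Mul(Mul(Mul(Add(3, 28), Mul(15, I, Pow(2, Rational(1, 2)))), -19), 47) = Mul(Mul(Mul(31, Mul(15, I, Pow(2, Rational(1, 2)))), -19), 47) = Mul(Mul(Mul(465, I, Pow(2, Rational(1, 2))), -19), 47) = Mul(Mul(-8835, I, Pow(2, Rational(1, 2))), 47) = Mul(-415245, I, Pow(2, Rational(1, 2)))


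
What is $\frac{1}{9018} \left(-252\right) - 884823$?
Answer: $- \frac{443296337}{501} \approx -8.8482 \cdot 10^{5}$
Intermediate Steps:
$\frac{1}{9018} \left(-252\right) - 884823 = - \frac{14}{501} - 884823 = - \frac{443296337}{501}$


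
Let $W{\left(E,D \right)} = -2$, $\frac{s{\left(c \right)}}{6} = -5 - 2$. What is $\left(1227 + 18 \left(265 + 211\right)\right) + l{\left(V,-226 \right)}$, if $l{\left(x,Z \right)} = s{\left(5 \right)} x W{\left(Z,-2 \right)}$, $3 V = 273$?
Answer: $17439$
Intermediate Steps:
$V = 91$ ($V = \frac{1}{3} \cdot 273 = 91$)
$s{\left(c \right)} = -42$ ($s{\left(c \right)} = 6 \left(-5 - 2\right) = 6 \left(-7\right) = -42$)
$l{\left(x,Z \right)} = 84 x$ ($l{\left(x,Z \right)} = - 42 x \left(-2\right) = 84 x$)
$\left(1227 + 18 \left(265 + 211\right)\right) + l{\left(V,-226 \right)} = \left(1227 + 18 \left(265 + 211\right)\right) + 84 \cdot 91 = \left(1227 + 18 \cdot 476\right) + 7644 = \left(1227 + 8568\right) + 7644 = 9795 + 7644 = 17439$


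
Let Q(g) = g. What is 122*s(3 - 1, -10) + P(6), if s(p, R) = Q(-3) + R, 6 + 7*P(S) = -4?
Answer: -11112/7 ≈ -1587.4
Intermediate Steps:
P(S) = -10/7 (P(S) = -6/7 + (⅐)*(-4) = -6/7 - 4/7 = -10/7)
s(p, R) = -3 + R
122*s(3 - 1, -10) + P(6) = 122*(-3 - 10) - 10/7 = 122*(-13) - 10/7 = -1586 - 10/7 = -11112/7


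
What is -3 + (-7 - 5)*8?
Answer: -99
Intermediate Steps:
-3 + (-7 - 5)*8 = -3 - 12*8 = -3 - 96 = -99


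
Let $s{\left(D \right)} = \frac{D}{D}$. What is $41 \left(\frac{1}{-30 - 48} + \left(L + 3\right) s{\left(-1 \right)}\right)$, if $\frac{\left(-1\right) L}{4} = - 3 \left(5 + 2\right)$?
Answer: $\frac{278185}{78} \approx 3566.5$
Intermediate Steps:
$s{\left(D \right)} = 1$
$L = 84$ ($L = - 4 \left(- 3 \left(5 + 2\right)\right) = - 4 \left(\left(-3\right) 7\right) = \left(-4\right) \left(-21\right) = 84$)
$41 \left(\frac{1}{-30 - 48} + \left(L + 3\right) s{\left(-1 \right)}\right) = 41 \left(\frac{1}{-30 - 48} + \left(84 + 3\right) 1\right) = 41 \left(\frac{1}{-78} + 87 \cdot 1\right) = 41 \left(- \frac{1}{78} + 87\right) = 41 \cdot \frac{6785}{78} = \frac{278185}{78}$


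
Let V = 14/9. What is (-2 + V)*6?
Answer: -8/3 ≈ -2.6667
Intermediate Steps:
V = 14/9 (V = 14*(⅑) = 14/9 ≈ 1.5556)
(-2 + V)*6 = (-2 + 14/9)*6 = -4/9*6 = -8/3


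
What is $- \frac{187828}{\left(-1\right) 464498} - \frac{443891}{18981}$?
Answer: $- \frac{2738125925}{119143737} \approx -22.982$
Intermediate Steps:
$- \frac{187828}{\left(-1\right) 464498} - \frac{443891}{18981} = - \frac{187828}{-464498} - \frac{443891}{18981} = \left(-187828\right) \left(- \frac{1}{464498}\right) - \frac{443891}{18981} = \frac{93914}{232249} - \frac{443891}{18981} = - \frac{2738125925}{119143737}$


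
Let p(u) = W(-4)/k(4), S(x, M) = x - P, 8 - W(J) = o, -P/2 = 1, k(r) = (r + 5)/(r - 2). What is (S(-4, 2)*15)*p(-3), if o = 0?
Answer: -160/3 ≈ -53.333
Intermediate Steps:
k(r) = (5 + r)/(-2 + r)
P = -2 (P = -2*1 = -2)
W(J) = 8 (W(J) = 8 - 1*0 = 8 + 0 = 8)
S(x, M) = 2 + x (S(x, M) = x - 1*(-2) = x + 2 = 2 + x)
p(u) = 16/9 (p(u) = 8/(((5 + 4)/(-2 + 4))) = 8/((9/2)) = 8/(((½)*9)) = 8/(9/2) = 8*(2/9) = 16/9)
(S(-4, 2)*15)*p(-3) = ((2 - 4)*15)*(16/9) = -2*15*(16/9) = -30*16/9 = -160/3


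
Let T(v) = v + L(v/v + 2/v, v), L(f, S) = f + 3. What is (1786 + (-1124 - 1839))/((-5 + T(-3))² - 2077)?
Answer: 10593/18497 ≈ 0.57269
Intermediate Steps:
L(f, S) = 3 + f
T(v) = 4 + v + 2/v (T(v) = v + (3 + (v/v + 2/v)) = v + (3 + (1 + 2/v)) = v + (4 + 2/v) = 4 + v + 2/v)
(1786 + (-1124 - 1839))/((-5 + T(-3))² - 2077) = (1786 + (-1124 - 1839))/((-5 + (4 - 3 + 2/(-3)))² - 2077) = (1786 - 2963)/((-5 + (4 - 3 + 2*(-⅓)))² - 2077) = -1177/((-5 + (4 - 3 - ⅔))² - 2077) = -1177/((-5 + ⅓)² - 2077) = -1177/((-14/3)² - 2077) = -1177/(196/9 - 2077) = -1177/(-18497/9) = -1177*(-9/18497) = 10593/18497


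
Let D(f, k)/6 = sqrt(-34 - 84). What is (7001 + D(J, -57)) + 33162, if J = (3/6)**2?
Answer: 40163 + 6*I*sqrt(118) ≈ 40163.0 + 65.177*I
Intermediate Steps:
J = 1/4 (J = (3*(1/6))**2 = (1/2)**2 = 1/4 ≈ 0.25000)
D(f, k) = 6*I*sqrt(118) (D(f, k) = 6*sqrt(-34 - 84) = 6*sqrt(-118) = 6*(I*sqrt(118)) = 6*I*sqrt(118))
(7001 + D(J, -57)) + 33162 = (7001 + 6*I*sqrt(118)) + 33162 = 40163 + 6*I*sqrt(118)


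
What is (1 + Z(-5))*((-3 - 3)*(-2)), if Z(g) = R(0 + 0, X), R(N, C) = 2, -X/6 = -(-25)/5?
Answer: 36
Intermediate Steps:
X = -30 (X = -(-30)*(-5/5) = -(-30)*(-5*1/5) = -(-30)*(-1) = -6*5 = -30)
Z(g) = 2
(1 + Z(-5))*((-3 - 3)*(-2)) = (1 + 2)*((-3 - 3)*(-2)) = 3*(-6*(-2)) = 3*12 = 36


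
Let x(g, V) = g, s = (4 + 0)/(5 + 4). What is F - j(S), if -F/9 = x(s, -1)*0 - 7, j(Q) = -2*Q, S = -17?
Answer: 29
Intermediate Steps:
s = 4/9 ≈ 0.44444
F = 63 (F = -9*((4/9)*0 - 7) = -9*(0 - 7) = -9*(-7) = 63)
F - j(S) = 63 - (-2)*(-17) = 63 - 1*34 = 63 - 34 = 29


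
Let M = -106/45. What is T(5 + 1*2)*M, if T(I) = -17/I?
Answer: 1802/315 ≈ 5.7206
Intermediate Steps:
M = -106/45 (M = -106*1/45 = -106/45 ≈ -2.3556)
T(5 + 1*2)*M = -17/(5 + 1*2)*(-106/45) = -17/(5 + 2)*(-106/45) = -17/7*(-106/45) = 1802/315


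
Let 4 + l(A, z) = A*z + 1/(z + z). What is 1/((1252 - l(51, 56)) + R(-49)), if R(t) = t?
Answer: -112/184689 ≈ -0.00060643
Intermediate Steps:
l(A, z) = -4 + 1/(2*z) + A*z (l(A, z) = -4 + (A*z + 1/(z + z)) = -4 + (A*z + 1/(2*z)) = -4 + (1/(2*z) + A*z) = -4 + 1/(2*z) + A*z)
1/((1252 - l(51, 56)) + R(-49)) = 1/((1252 - (-4 + (1/2)/56 + 51*56)) - 49) = 1/((1252 - (-4 + (1/2)*(1/56) + 2856)) - 49) = 1/((1252 - (-4 + 1/112 + 2856)) - 49) = 1/((1252 - 1*319425/112) - 49) = 1/((1252 - 319425/112) - 49) = 1/(-179201/112 - 49) = 1/(-184689/112) = -112/184689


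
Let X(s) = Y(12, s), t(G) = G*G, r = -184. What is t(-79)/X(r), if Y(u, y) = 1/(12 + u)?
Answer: 149784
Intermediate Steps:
t(G) = G²
X(s) = 1/24 (X(s) = 1/(12 + 12) = 1/24)
t(-79)/X(r) = (-79)²/(1/24) = 6241*24 = 149784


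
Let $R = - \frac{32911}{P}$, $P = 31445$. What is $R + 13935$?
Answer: $\frac{438153164}{31445} \approx 13934.0$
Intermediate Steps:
$R = - \frac{32911}{31445} \approx -1.0466$
$R + 13935 = - \frac{32911}{31445} + 13935 = \frac{438153164}{31445}$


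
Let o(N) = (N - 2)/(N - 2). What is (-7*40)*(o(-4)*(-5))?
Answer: 1400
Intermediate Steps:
o(N) = 1 (o(N) = (-2 + N)/(-2 + N) = 1)
(-7*40)*(o(-4)*(-5)) = (-7*40)*(1*(-5)) = -280*(-5) = 1400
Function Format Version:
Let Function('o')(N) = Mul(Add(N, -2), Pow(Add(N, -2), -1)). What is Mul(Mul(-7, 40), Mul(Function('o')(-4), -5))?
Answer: 1400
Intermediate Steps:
Function('o')(N) = 1 (Function('o')(N) = Mul(Add(-2, N), Pow(Add(-2, N), -1)) = 1)
Mul(Mul(-7, 40), Mul(Function('o')(-4), -5)) = Mul(Mul(-7, 40), Mul(1, -5)) = Mul(-280, -5) = 1400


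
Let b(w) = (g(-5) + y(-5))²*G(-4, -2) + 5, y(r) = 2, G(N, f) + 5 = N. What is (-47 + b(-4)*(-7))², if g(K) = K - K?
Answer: 28900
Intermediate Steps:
G(N, f) = -5 + N
g(K) = 0
b(w) = -31 (b(w) = (0 + 2)²*(-5 - 4) + 5 = 2²*(-9) + 5 = 4*(-9) + 5 = -36 + 5 = -31)
(-47 + b(-4)*(-7))² = (-47 - 31*(-7))² = (-47 + 217)² = 170² = 28900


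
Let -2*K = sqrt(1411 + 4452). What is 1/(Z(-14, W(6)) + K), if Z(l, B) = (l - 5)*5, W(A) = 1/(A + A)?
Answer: -380/30237 + 2*sqrt(5863)/30237 ≈ -0.0075027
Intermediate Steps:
W(A) = 1/(2*A)
Z(l, B) = -25 + 5*l (Z(l, B) = (-5 + l)*5 = -25 + 5*l)
K = -sqrt(5863)/2 (K = -sqrt(1411 + 4452)/2 = -sqrt(5863)/2 ≈ -38.285)
1/(Z(-14, W(6)) + K) = 1/((-25 + 5*(-14)) - sqrt(5863)/2) = 1/((-25 - 70) - sqrt(5863)/2) = 1/(-95 - sqrt(5863)/2)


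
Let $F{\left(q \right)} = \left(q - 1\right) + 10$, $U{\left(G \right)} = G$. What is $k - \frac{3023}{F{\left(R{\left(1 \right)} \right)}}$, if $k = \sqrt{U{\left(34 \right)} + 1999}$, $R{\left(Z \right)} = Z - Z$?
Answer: $- \frac{3023}{9} + \sqrt{2033} \approx -290.8$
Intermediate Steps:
$R{\left(Z \right)} = 0$
$F{\left(q \right)} = 9 + q$ ($F{\left(q \right)} = \left(-1 + q\right) + 10 = 9 + q$)
$k = \sqrt{2033}$ ($k = \sqrt{34 + 1999} = \sqrt{2033} \approx 45.089$)
$k - \frac{3023}{F{\left(R{\left(1 \right)} \right)}} = \sqrt{2033} - \frac{3023}{9 + 0} = \sqrt{2033} - \frac{3023}{9} = - \frac{3023}{9} + \sqrt{2033}$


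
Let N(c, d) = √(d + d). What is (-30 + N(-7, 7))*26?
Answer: -780 + 26*√14 ≈ -682.72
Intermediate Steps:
N(c, d) = √2*√d (N(c, d) = √(2*d) = √2*√d)
(-30 + N(-7, 7))*26 = (-30 + √2*√7)*26 = (-30 + √14)*26 = -780 + 26*√14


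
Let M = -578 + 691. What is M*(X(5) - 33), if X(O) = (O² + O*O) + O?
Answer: 2486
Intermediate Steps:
X(O) = O + 2*O² (X(O) = (O² + O²) + O = 2*O² + O = O + 2*O²)
M = 113
M*(X(5) - 33) = 113*(5*(1 + 2*5) - 33) = 113*(5*(1 + 10) - 33) = 113*(5*11 - 33) = 113*(55 - 33) = 113*22 = 2486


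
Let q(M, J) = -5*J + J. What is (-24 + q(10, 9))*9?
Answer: -540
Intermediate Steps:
q(M, J) = -4*J
(-24 + q(10, 9))*9 = (-24 - 4*9)*9 = (-24 - 36)*9 = -60*9 = -540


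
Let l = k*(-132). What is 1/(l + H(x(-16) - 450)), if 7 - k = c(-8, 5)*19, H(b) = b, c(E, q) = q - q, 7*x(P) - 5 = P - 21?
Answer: -7/9650 ≈ -0.00072539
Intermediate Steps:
x(P) = -16/7 + P/7 (x(P) = 5/7 + (P - 21)/7 = 5/7 + (-21 + P)/7 = 5/7 + (-3 + P/7) = -16/7 + P/7)
c(E, q) = 0
k = 7 (k = 7 - 0*19 = 7 - 1*0 = 7 + 0 = 7)
l = -924 (l = 7*(-132) = -924)
1/(l + H(x(-16) - 450)) = 1/(-924 + ((-16/7 + (⅐)*(-16)) - 450)) = 1/(-924 + ((-16/7 - 16/7) - 450)) = 1/(-924 + (-32/7 - 450)) = 1/(-924 - 3182/7) = 1/(-9650/7) = -7/9650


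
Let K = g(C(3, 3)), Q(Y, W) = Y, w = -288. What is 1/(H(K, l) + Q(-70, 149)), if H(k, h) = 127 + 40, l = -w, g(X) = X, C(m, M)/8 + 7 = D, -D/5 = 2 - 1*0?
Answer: 1/97 ≈ 0.010309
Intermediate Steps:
D = -10 (D = -5*(2 - 1*0) = -5*(2 + 0) = -5*2 = -10)
C(m, M) = -136 (C(m, M) = -56 + 8*(-10) = -56 - 80 = -136)
K = -136
l = 288 (l = -1*(-288) = 288)
H(k, h) = 167
1/(H(K, l) + Q(-70, 149)) = 1/(167 - 70) = 1/97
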